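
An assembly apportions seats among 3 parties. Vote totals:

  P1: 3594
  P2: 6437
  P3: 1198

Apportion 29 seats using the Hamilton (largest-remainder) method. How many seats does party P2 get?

Total 11229; standard divisor 11229/29 ≈ 387.207.
Standard quotas: P1 9.2819, P2 16.6242, P3 3.0940.
Lower quotas: P1 9, P2 16, P3 3 (sum 28, leaving 1 seat).
Remainders in descending order: P2 0.6242, P1 0.2819, P3 0.0940.
Largest remainder: P2 receives the extra seat.
P2 receives 17.

17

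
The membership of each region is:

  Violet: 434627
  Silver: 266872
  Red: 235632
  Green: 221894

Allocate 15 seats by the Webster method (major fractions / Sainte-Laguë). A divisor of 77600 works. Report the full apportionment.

Violet: 6, Silver: 3, Red: 3, Green: 3

With modified divisor 77600: modified quotas Violet 5.601, Silver 3.439, Red 3.036, Green 2.859.
Rounding to the nearest integer: Violet 6, Silver 3, Red 3, Green 3 (total 15).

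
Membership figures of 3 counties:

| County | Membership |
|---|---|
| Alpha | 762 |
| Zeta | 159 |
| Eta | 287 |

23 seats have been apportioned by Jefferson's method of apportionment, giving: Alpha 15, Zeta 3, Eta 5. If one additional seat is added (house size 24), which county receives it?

Eta

Priority for the next seat is population ÷ (current seats + 1).
Priorities: Alpha 47.625, Zeta 39.750, Eta 47.833.
Highest priority: Eta.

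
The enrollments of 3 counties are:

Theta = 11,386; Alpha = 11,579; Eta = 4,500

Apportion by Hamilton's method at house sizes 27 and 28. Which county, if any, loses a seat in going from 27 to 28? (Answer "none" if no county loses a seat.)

At 27 seats: Theta 11, Alpha 11, Eta 5.
At 28 seats: Theta 12, Alpha 12, Eta 4.
Eta drops from 5 to 4.

Eta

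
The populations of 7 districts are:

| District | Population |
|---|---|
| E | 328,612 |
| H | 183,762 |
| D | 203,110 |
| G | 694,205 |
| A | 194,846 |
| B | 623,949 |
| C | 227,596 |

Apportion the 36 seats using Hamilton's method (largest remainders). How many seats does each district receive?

E=5, H=3, D=3, G=10, A=3, B=9, C=3

The standard divisor is 2456080/36 ≈ 68224.444.
Standard quotas: E 4.8166, H 2.6935, D 2.9771, G 10.1753, A 2.8560, B 9.1455, C 3.3360.
Lower quotas: E 4, H 2, D 2, G 10, A 2, B 9, C 3 (sum 32, leaving 4 seats).
Remainders in descending order: D 0.9771, A 0.8560, E 0.8166, H 0.6935, C 0.3360, G 0.1753, B 0.1455.
The surplus seats go to D, A, E, H.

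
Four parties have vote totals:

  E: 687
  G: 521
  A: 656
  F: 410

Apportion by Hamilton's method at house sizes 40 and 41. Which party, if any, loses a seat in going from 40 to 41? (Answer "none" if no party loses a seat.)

At 40 seats: E 12, G 9, A 12, F 7.
At 41 seats: E 12, G 10, A 12, F 7.
No party's allocation decreased.

none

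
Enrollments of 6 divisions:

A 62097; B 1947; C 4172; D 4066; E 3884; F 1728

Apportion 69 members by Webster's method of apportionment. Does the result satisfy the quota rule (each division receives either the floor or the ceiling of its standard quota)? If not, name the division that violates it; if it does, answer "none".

A

Standard quotas: A 55.007, B 1.725, C 3.696, D 3.602, E 3.441, F 1.531.
Webster allocation: A 54, B 2, C 4, D 4, E 3, F 2.
A has quota 55.007 (lower 55, upper 56) but receives 54 — outside the quota interval.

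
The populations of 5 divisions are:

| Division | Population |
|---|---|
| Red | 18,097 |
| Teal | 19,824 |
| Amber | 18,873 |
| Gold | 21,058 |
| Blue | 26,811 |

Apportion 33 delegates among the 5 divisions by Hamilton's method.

Red: 6, Teal: 6, Amber: 6, Gold: 7, Blue: 8

The standard divisor is 104663/33 ≈ 3171.606.
Standard quotas: Red 5.7059, Teal 6.2505, Amber 5.9506, Gold 6.6395, Blue 8.4534.
Lower quotas: Red 5, Teal 6, Amber 5, Gold 6, Blue 8 (sum 30, leaving 3 seats).
Remainders in descending order: Amber 0.9506, Red 0.7059, Gold 0.6395, Blue 0.4534, Teal 0.2505.
The surplus seats go to Amber, Red, Gold.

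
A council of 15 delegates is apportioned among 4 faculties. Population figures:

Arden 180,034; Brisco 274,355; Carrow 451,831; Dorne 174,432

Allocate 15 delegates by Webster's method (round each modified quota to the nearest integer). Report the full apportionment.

Standard divisor 1080652/15 ≈ 72043.467; standard quotas: Arden 2.499, Brisco 3.808, Carrow 6.272, Dorne 2.421.
Rounding to the nearest integer gives 2, 4, 6, 2 = 14 seats, so the divisor must be adjusted.
With modified divisor 70900: modified quotas Arden 2.539, Brisco 3.870, Carrow 6.373, Dorne 2.460.
Rounding to the nearest integer: Arden 3, Brisco 4, Carrow 6, Dorne 2 (total 15).

Arden 3, Brisco 4, Carrow 6, Dorne 2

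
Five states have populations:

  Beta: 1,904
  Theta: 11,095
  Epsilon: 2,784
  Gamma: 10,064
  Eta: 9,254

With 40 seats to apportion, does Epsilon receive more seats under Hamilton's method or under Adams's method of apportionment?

Hamilton: Beta 2, Theta 13, Epsilon 3, Gamma 11, Eta 11.
Adams: Beta 3, Theta 12, Epsilon 4, Gamma 11, Eta 10.
Epsilon gets 3 under Hamilton and 4 under Adams.

Adams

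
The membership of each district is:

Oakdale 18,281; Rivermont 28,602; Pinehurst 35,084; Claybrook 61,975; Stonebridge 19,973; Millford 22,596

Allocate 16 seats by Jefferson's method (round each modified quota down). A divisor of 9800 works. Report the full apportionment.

With modified divisor 9800: modified quotas Oakdale 1.865, Rivermont 2.919, Pinehurst 3.580, Claybrook 6.324, Stonebridge 2.038, Millford 2.306.
Rounding down: Oakdale 1, Rivermont 2, Pinehurst 3, Claybrook 6, Stonebridge 2, Millford 2 (total 16).

Oakdale 1, Rivermont 2, Pinehurst 3, Claybrook 6, Stonebridge 2, Millford 2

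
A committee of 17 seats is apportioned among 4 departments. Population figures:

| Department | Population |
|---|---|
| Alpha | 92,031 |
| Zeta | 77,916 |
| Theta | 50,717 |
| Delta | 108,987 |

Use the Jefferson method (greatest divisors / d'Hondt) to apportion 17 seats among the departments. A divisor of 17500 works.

With modified divisor 17500: modified quotas Alpha 5.259, Zeta 4.452, Theta 2.898, Delta 6.228.
Rounding down: Alpha 5, Zeta 4, Theta 2, Delta 6 (total 17).

Alpha: 5, Zeta: 4, Theta: 2, Delta: 6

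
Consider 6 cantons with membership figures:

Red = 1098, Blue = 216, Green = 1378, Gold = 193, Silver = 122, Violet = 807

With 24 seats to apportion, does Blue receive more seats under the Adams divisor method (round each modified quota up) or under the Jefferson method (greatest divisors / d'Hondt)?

Adams

Adams: Red 6, Blue 2, Green 8, Gold 2, Silver 1, Violet 5.
Jefferson: Red 7, Blue 1, Green 10, Gold 1, Silver 0, Violet 5.
Blue gets 2 under Adams and 1 under Jefferson.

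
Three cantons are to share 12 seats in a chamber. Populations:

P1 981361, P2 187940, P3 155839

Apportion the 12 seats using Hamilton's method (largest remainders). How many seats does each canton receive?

The standard divisor is 1325140/12 ≈ 110428.333.
Standard quotas: P1 8.8869, P2 1.7019, P3 1.4112.
Lower quotas: P1 8, P2 1, P3 1 (sum 10, leaving 2 seats).
Remainders in descending order: P1 0.8869, P2 0.7019, P3 0.4112.
Largest remainders: P1, P2 receive the extra seats.

P1: 9; P2: 2; P3: 1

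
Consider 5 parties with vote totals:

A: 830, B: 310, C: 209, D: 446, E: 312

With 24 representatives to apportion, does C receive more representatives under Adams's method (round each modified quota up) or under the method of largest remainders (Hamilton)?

Adams: A 9, B 3, C 3, D 5, E 4.
Hamilton: A 9, B 4, C 2, D 5, E 4.
C gets 3 under Adams and 2 under Hamilton.

Adams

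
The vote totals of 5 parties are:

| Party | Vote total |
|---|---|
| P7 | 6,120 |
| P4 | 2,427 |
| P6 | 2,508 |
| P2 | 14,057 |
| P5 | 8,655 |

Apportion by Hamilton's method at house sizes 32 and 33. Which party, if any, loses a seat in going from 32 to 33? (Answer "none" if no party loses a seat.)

At 32 seats: P7 6, P4 2, P6 3, P2 13, P5 8.
At 33 seats: P7 6, P4 2, P6 2, P2 14, P5 9.
P6 drops from 3 to 2.

P6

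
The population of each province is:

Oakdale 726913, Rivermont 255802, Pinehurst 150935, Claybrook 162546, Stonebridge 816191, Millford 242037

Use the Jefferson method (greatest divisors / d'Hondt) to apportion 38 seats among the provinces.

Standard divisor 2354424/38 ≈ 61958.526; standard quotas: Oakdale 11.732, Rivermont 4.129, Pinehurst 2.436, Claybrook 2.623, Stonebridge 13.173, Millford 3.906.
Rounding down gives 11, 4, 2, 2, 13, 3 = 35 seats, so the divisor must be adjusted.
With modified divisor 57100: modified quotas Oakdale 12.731, Rivermont 4.480, Pinehurst 2.643, Claybrook 2.847, Stonebridge 14.294, Millford 4.239.
Rounding down: Oakdale 12, Rivermont 4, Pinehurst 2, Claybrook 2, Stonebridge 14, Millford 4 (total 38).

Oakdale 12, Rivermont 4, Pinehurst 2, Claybrook 2, Stonebridge 14, Millford 4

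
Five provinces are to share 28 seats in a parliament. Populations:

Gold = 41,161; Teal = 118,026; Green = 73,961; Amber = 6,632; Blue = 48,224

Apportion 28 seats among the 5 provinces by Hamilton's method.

Gold: 4, Teal: 11, Green: 7, Amber: 1, Blue: 5

Total 288004; standard divisor 288004/28 ≈ 10285.857.
Standard quotas: Gold 4.0017, Teal 11.4746, Green 7.1906, Amber 0.6448, Blue 4.6884.
Lower quotas: Gold 4, Teal 11, Green 7, Amber 0, Blue 4 (sum 26, leaving 2 seats).
Remainders in descending order: Blue 0.6884, Amber 0.6448, Teal 0.4746, Green 0.1906, Gold 0.0017.
The surplus seats go to Blue, Amber.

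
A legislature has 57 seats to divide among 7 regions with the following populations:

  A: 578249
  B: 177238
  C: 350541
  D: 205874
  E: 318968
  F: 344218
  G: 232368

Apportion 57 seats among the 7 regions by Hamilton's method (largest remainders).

Standard divisor: 2207456 ÷ 57 ≈ 38727.298.
Standard quotas: A 14.9313, B 4.5766, C 9.0515, D 5.3160, E 8.2363, F 8.8883, G 6.0001.
Lower quotas: A 14, B 4, C 9, D 5, E 8, F 8, G 6 (sum 54, leaving 3 seats).
Remainders in descending order: A 0.9313, F 0.8883, B 0.5766, D 0.3160, E 0.2363, C 0.0515, G 0.0001.
The surplus seats go to A, F, B.

A: 15, B: 5, C: 9, D: 5, E: 8, F: 9, G: 6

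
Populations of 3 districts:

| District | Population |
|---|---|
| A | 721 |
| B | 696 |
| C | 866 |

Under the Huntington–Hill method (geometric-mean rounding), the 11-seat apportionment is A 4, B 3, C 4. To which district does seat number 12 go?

Priority for the next seat is population ÷ (√(s·(s+1))).
Priorities: A 161.221, B 200.918, C 193.643.
Highest priority: B.

B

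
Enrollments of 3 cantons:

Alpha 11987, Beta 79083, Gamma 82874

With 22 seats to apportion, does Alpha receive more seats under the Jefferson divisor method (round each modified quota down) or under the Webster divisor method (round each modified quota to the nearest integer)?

Jefferson: Alpha 1, Beta 10, Gamma 11.
Webster: Alpha 2, Beta 10, Gamma 10.
Alpha gets 1 under Jefferson and 2 under Webster.

Webster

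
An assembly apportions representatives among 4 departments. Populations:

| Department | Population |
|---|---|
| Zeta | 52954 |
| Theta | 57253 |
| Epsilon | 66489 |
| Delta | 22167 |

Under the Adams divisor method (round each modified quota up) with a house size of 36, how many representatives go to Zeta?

Standard divisor 198863/36 ≈ 5523.972; standard quotas: Zeta 9.586, Theta 10.364, Epsilon 12.036, Delta 4.013.
Rounding up gives 10, 11, 13, 5 = 39 seats, so the divisor must be adjusted.
With modified divisor 5800: modified quotas Zeta 9.130, Theta 9.871, Epsilon 11.464, Delta 3.822.
Rounding up: Zeta 10, Theta 10, Epsilon 12, Delta 4 (total 36).
Zeta receives 10.

10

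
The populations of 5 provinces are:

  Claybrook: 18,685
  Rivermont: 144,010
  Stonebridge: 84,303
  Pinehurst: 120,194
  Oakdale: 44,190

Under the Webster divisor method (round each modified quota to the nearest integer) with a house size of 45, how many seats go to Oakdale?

Standard divisor 411382/45 ≈ 9141.822; standard quotas: Claybrook 2.044, Rivermont 15.753, Stonebridge 9.222, Pinehurst 13.148, Oakdale 4.834.
Rounding to the nearest integer gives Claybrook 2, Rivermont 16, Stonebridge 9, Pinehurst 13, Oakdale 5 — total 45, matching the house size, so no adjustment is needed.
Oakdale receives 5.

5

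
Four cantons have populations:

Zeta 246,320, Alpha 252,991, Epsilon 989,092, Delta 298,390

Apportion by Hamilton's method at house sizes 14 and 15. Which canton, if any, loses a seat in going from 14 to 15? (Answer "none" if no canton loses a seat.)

none

At 14 seats: Zeta 2, Alpha 2, Epsilon 8, Delta 2.
At 15 seats: Zeta 2, Alpha 2, Epsilon 8, Delta 3.
No canton's allocation decreased.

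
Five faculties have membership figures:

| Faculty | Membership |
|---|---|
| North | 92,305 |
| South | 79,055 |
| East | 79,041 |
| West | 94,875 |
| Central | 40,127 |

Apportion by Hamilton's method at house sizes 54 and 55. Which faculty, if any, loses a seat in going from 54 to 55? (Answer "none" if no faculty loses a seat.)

At 54 seats: North 13, South 11, East 11, West 13, Central 6.
At 55 seats: North 13, South 11, East 11, West 14, Central 6.
No faculty's allocation decreased.

none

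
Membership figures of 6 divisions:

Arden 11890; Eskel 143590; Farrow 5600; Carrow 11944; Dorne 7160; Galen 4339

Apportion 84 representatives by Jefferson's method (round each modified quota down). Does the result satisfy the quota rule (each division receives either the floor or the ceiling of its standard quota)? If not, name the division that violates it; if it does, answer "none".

Eskel

Standard quotas: Arden 5.413, Eskel 65.366, Farrow 2.549, Carrow 5.437, Dorne 3.259, Galen 1.975.
Jefferson allocation: Arden 5, Eskel 67, Farrow 2, Carrow 5, Dorne 3, Galen 2.
Eskel has quota 65.366 (lower 65, upper 66) but receives 67 — outside the quota interval.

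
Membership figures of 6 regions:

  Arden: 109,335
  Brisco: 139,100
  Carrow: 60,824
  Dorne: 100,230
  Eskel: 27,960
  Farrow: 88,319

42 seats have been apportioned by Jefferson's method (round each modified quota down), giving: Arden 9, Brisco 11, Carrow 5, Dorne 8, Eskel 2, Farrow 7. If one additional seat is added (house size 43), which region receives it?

Priority for the next seat is population ÷ (current seats + 1).
Priorities: Arden 10933.500, Brisco 11591.667, Carrow 10137.333, Dorne 11136.667, Eskel 9320.000, Farrow 11039.875.
Highest priority: Brisco.

Brisco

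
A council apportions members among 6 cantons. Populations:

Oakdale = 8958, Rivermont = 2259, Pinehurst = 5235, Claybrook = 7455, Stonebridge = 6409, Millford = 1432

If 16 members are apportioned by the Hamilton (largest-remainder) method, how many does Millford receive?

Standard divisor: 31748 ÷ 16 ≈ 1984.25.
Standard quotas: Oakdale 4.5146, Rivermont 1.1385, Pinehurst 2.6383, Claybrook 3.7571, Stonebridge 3.2299, Millford 0.7217.
Lower quotas: Oakdale 4, Rivermont 1, Pinehurst 2, Claybrook 3, Stonebridge 3, Millford 0 (sum 13, leaving 3 seats).
Remainders in descending order: Claybrook 0.7571, Millford 0.7217, Pinehurst 0.6383, Oakdale 0.5146, Stonebridge 0.2299, Rivermont 0.1385.
The surplus seats go to Claybrook, Millford, Pinehurst.
Millford receives 1.

1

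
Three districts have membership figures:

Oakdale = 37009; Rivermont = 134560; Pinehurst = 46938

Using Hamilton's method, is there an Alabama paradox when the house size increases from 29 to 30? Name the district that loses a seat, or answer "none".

At 29 seats: Oakdale 5, Rivermont 18, Pinehurst 6.
At 30 seats: Oakdale 5, Rivermont 19, Pinehurst 6.
No district's allocation decreased.

none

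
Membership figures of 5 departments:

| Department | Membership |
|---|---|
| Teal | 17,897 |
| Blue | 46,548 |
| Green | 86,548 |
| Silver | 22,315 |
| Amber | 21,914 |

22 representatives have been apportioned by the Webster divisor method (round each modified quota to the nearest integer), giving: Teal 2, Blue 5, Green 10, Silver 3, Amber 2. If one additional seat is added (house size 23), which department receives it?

Priority for the next seat is population ÷ (current seats + 0.5).
Priorities: Teal 7158.800, Blue 8463.273, Green 8242.667, Silver 6375.714, Amber 8765.600.
Highest priority: Amber.

Amber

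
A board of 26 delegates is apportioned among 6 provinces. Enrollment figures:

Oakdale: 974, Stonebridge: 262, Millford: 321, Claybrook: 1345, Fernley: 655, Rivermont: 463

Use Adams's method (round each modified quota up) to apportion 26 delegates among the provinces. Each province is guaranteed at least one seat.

Standard divisor 4020/26 ≈ 154.615; standard quotas: Oakdale 6.300, Stonebridge 1.695, Millford 2.076, Claybrook 8.699, Fernley 4.236, Rivermont 2.995.
Rounding up gives 7, 2, 3, 9, 5, 3 = 29 seats, so the divisor must be adjusted.
With modified divisor 166: modified quotas Oakdale 5.867, Stonebridge 1.578, Millford 1.934, Claybrook 8.102, Fernley 3.946, Rivermont 2.789.
Rounding up: Oakdale 6, Stonebridge 2, Millford 2, Claybrook 9, Fernley 4, Rivermont 3 (total 26).

Oakdale=6, Stonebridge=2, Millford=2, Claybrook=9, Fernley=4, Rivermont=3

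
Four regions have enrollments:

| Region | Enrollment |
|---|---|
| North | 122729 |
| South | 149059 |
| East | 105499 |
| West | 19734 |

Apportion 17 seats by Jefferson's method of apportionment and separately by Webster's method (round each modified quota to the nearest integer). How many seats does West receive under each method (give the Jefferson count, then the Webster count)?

0 and 1

Jefferson: North 5, South 7, East 5, West 0.
Webster: North 5, South 6, East 5, West 1.
West gets 0 under Jefferson and 1 under Webster.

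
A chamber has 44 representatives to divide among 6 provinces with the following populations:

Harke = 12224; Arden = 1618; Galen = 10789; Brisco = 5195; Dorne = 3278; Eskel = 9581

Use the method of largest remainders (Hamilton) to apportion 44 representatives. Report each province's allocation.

The standard divisor is 42685/44 ≈ 970.114.
Standard quotas: Harke 12.6006, Arden 1.6678, Galen 11.1214, Brisco 5.3550, Dorne 3.3790, Eskel 9.8762.
Lower quotas: Harke 12, Arden 1, Galen 11, Brisco 5, Dorne 3, Eskel 9 (sum 41, leaving 3 seats).
Remainders in descending order: Eskel 0.8762, Arden 0.6678, Harke 0.6006, Dorne 0.3790, Brisco 0.3550, Galen 0.1214.
The surplus seats go to Eskel, Arden, Harke.

Harke: 13, Arden: 2, Galen: 11, Brisco: 5, Dorne: 3, Eskel: 10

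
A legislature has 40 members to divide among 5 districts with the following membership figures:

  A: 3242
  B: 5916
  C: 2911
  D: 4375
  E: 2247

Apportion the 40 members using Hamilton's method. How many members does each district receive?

Total 18691; standard divisor 18691/40 ≈ 467.275.
Standard quotas: A 6.9381, B 12.6606, C 6.2297, D 9.3628, E 4.8087.
Lower quotas: A 6, B 12, C 6, D 9, E 4 (sum 37, leaving 3 seats).
Remainders in descending order: A 0.9381, E 0.8087, B 0.6606, D 0.3628, C 0.2297.
The surplus seats go to A, E, B.

A 7; B 13; C 6; D 9; E 5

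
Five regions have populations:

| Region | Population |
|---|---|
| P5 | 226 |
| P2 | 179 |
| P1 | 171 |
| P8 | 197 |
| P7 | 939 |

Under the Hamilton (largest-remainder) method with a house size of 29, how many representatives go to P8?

3

Standard divisor: 1712 ÷ 29 ≈ 59.034.
Standard quotas: P5 3.828, P2 3.032, P1 2.897, P8 3.337, P7 15.906.
Lower quotas: P5 3, P2 3, P1 2, P8 3, P7 15 (sum 26, leaving 3 seats).
Remainders in descending order: P7 0.906, P1 0.897, P5 0.828, P8 0.337, P2 0.032.
Largest remainders: P7, P1, P5 receive the extra seats.
P8 receives 3.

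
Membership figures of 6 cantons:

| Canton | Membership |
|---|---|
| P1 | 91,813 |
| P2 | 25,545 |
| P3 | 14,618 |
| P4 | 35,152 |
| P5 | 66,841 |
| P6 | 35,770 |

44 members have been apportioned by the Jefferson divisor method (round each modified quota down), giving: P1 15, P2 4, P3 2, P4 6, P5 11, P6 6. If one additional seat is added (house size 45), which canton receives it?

P1

Priority for the next seat is population ÷ (current seats + 1).
Priorities: P1 5738.312, P2 5109.000, P3 4872.667, P4 5021.714, P5 5570.083, P6 5110.000.
Highest priority: P1.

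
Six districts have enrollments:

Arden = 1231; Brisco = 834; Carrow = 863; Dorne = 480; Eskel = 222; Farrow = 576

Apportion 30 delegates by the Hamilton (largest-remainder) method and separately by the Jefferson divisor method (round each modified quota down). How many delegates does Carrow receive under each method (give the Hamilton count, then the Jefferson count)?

Hamilton: Arden 9, Brisco 6, Carrow 6, Dorne 3, Eskel 2, Farrow 4.
Jefferson: Arden 9, Brisco 6, Carrow 7, Dorne 3, Eskel 1, Farrow 4.
Carrow gets 6 under Hamilton and 7 under Jefferson.

6 and 7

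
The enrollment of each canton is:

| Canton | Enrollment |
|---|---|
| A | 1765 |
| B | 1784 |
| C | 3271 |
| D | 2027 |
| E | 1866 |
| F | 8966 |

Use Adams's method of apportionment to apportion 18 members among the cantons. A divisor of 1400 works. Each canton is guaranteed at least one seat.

A: 2, B: 2, C: 3, D: 2, E: 2, F: 7

With modified divisor 1400: modified quotas A 1.261, B 1.274, C 2.336, D 1.448, E 1.333, F 6.404.
Rounding up: A 2, B 2, C 3, D 2, E 2, F 7 (total 18).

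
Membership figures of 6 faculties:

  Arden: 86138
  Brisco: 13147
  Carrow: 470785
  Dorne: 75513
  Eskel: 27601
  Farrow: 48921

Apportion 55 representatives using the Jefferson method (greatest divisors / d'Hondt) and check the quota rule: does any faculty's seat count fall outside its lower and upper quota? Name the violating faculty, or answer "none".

Standard quotas: Arden 6.561, Brisco 1.001, Carrow 35.858, Dorne 5.752, Eskel 2.102, Farrow 3.726.
Jefferson allocation: Arden 6, Brisco 1, Carrow 37, Dorne 6, Eskel 2, Farrow 3.
Carrow has quota 35.858 (lower 35, upper 36) but receives 37 — outside the quota interval.

Carrow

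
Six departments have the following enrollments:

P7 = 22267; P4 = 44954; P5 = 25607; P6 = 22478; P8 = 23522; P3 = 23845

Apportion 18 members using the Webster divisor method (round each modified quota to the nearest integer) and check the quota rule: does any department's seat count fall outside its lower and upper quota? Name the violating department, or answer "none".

none

Standard quotas: P7 2.464, P4 4.974, P5 2.833, P6 2.487, P8 2.603, P3 2.638.
Webster allocation: P7 2, P4 5, P5 3, P6 2, P8 3, P3 3.
Every allocation lies between the lower and upper quota.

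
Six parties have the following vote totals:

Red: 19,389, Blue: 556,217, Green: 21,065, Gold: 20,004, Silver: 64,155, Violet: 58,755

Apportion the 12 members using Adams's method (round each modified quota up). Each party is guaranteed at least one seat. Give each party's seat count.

Red 1; Blue 7; Green 1; Gold 1; Silver 1; Violet 1

Standard divisor 739585/12 ≈ 61632.083; standard quotas: Red 0.315, Blue 9.025, Green 0.342, Gold 0.325, Silver 1.041, Violet 0.953.
Rounding up gives 1, 10, 1, 1, 2, 1 = 16 seats, so the divisor must be adjusted.
With modified divisor 86100: modified quotas Red 0.225, Blue 6.460, Green 0.245, Gold 0.232, Silver 0.745, Violet 0.682.
Rounding up: Red 1, Blue 7, Green 1, Gold 1, Silver 1, Violet 1 (total 12).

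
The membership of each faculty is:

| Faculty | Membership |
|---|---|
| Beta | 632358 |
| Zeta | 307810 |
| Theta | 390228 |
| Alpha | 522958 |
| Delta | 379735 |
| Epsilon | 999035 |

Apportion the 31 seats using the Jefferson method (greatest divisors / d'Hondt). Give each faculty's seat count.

Standard divisor 3232124/31 ≈ 104262.065; standard quotas: Beta 6.065, Zeta 2.952, Theta 3.743, Alpha 5.016, Delta 3.642, Epsilon 9.582.
Rounding down gives 6, 2, 3, 5, 3, 9 = 28 seats, so the divisor must be adjusted.
With modified divisor 96200: modified quotas Beta 6.573, Zeta 3.200, Theta 4.056, Alpha 5.436, Delta 3.947, Epsilon 10.385.
Rounding down: Beta 6, Zeta 3, Theta 4, Alpha 5, Delta 3, Epsilon 10 (total 31).

Beta 6, Zeta 3, Theta 4, Alpha 5, Delta 3, Epsilon 10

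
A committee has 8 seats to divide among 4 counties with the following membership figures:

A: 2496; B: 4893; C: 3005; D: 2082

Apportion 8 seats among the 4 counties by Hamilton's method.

A: 2, B: 3, C: 2, D: 1

Standard divisor: 12476 ÷ 8 ≈ 1559.5.
Standard quotas: A 1.601, B 3.138, C 1.927, D 1.335.
Lower quotas: A 1, B 3, C 1, D 1 (sum 6, leaving 2 seats).
Remainders in descending order: C 0.927, A 0.601, D 0.335, B 0.138.
Largest remainders: C, A receive the extra seats.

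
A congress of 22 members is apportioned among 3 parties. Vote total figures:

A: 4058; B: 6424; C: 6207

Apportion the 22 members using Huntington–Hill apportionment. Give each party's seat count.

With divisor 749: modified quotas A 5.418, B 8.577, C 8.287.
Geometric-mean thresholds: A √(5·6)=5.477, B √(8·9)=8.485, C √(8·9)=8.485.
Each quota rounded against its threshold gives A 5, B 9, C 8 (total 22).

A 5, B 9, C 8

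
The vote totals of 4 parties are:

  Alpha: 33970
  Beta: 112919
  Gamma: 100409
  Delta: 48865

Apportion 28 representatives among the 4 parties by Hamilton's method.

Alpha 3, Beta 11, Gamma 9, Delta 5

Standard divisor: 296163 ÷ 28 ≈ 10577.25.
Standard quotas: Alpha 3.2116, Beta 10.6756, Gamma 9.4929, Delta 4.6198.
Lower quotas: Alpha 3, Beta 10, Gamma 9, Delta 4 (sum 26, leaving 2 seats).
Remainders in descending order: Beta 0.6756, Delta 0.6198, Gamma 0.4929, Alpha 0.2116.
Largest remainders: Beta, Delta receive the extra seats.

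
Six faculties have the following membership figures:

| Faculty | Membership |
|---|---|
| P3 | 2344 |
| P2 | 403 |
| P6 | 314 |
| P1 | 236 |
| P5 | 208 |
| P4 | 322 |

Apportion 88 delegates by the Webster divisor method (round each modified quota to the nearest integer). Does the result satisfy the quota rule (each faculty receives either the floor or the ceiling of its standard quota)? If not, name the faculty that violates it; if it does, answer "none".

Standard quotas: P3 53.899, P2 9.267, P6 7.220, P1 5.427, P5 4.783, P4 7.404.
Webster allocation: P3 55, P2 9, P6 7, P1 5, P5 5, P4 7.
P3 has quota 53.899 (lower 53, upper 54) but receives 55 — outside the quota interval.

P3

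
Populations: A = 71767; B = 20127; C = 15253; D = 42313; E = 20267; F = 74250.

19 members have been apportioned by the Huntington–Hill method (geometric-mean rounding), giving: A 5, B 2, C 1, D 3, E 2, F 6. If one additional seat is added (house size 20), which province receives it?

A

Priority for the next seat is population ÷ (√(s·(s+1))).
Priorities: A 13102.802, B 8216.813, C 10785.500, D 12214.711, E 8273.968, F 11457.024.
Highest priority: A.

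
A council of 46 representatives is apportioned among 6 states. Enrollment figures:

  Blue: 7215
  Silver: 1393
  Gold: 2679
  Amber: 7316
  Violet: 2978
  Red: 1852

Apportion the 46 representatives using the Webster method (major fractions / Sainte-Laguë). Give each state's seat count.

Blue 14, Silver 3, Gold 5, Amber 14, Violet 6, Red 4

Standard divisor 23433/46 ≈ 509.413; standard quotas: Blue 14.163, Silver 2.735, Gold 5.259, Amber 14.362, Violet 5.846, Red 3.636.
Rounding to the nearest integer gives Blue 14, Silver 3, Gold 5, Amber 14, Violet 6, Red 4 — total 46, matching the house size, so no adjustment is needed.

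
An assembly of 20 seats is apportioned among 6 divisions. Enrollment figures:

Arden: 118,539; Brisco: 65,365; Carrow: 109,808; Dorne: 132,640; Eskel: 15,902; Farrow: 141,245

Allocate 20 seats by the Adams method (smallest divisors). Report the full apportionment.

Arden: 4; Brisco: 2; Carrow: 4; Dorne: 4; Eskel: 1; Farrow: 5

Standard divisor 583499/20 ≈ 29174.95; standard quotas: Arden 4.063, Brisco 2.240, Carrow 3.764, Dorne 4.546, Eskel 0.545, Farrow 4.841.
Rounding up gives 5, 3, 4, 5, 1, 5 = 23 seats, so the divisor must be adjusted.
With modified divisor 34200: modified quotas Arden 3.466, Brisco 1.911, Carrow 3.211, Dorne 3.878, Eskel 0.465, Farrow 4.130.
Rounding up: Arden 4, Brisco 2, Carrow 4, Dorne 4, Eskel 1, Farrow 5 (total 20).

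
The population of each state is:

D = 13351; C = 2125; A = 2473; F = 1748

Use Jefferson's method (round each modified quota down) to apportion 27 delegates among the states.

D 19, C 3, A 3, F 2

Standard divisor 19697/27 ≈ 729.519; standard quotas: D 18.301, C 2.913, A 3.390, F 2.396.
Rounding down gives 18, 2, 3, 2 = 25 seats, so the divisor must be adjusted.
With modified divisor 700: modified quotas D 19.073, C 3.036, A 3.533, F 2.497.
Rounding down: D 19, C 3, A 3, F 2 (total 27).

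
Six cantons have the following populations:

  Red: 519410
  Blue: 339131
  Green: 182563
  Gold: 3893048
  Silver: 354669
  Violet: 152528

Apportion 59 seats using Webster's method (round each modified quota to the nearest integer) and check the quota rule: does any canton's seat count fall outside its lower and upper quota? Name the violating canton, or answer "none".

Gold

Standard quotas: Red 5.632, Blue 3.677, Green 1.980, Gold 42.212, Silver 3.846, Violet 1.654.
Webster allocation: Red 6, Blue 4, Green 2, Gold 41, Silver 4, Violet 2.
Gold has quota 42.212 (lower 42, upper 43) but receives 41 — outside the quota interval.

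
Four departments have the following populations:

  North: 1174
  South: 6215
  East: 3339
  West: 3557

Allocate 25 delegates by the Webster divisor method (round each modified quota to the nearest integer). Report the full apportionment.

North=2, South=11, East=6, West=6

Standard divisor 14285/25 ≈ 571.4; standard quotas: North 2.055, South 10.877, East 5.844, West 6.225.
Rounding to the nearest integer gives North 2, South 11, East 6, West 6 — total 25, matching the house size, so no adjustment is needed.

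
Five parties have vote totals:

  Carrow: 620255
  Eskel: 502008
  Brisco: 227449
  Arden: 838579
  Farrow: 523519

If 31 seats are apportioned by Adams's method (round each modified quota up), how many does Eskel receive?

Standard divisor 2711810/31 ≈ 87477.742; standard quotas: Carrow 7.090, Eskel 5.739, Brisco 2.600, Arden 9.586, Farrow 5.985.
Rounding up gives 8, 6, 3, 10, 6 = 33 seats, so the divisor must be adjusted.
With modified divisor 96800: modified quotas Carrow 6.408, Eskel 5.186, Brisco 2.350, Arden 8.663, Farrow 5.408.
Rounding up: Carrow 7, Eskel 6, Brisco 3, Arden 9, Farrow 6 (total 31).
Eskel receives 6.

6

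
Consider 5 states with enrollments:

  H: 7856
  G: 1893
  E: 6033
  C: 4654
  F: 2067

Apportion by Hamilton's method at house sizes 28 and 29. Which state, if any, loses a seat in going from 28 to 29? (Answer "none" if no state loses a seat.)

At 28 seats: H 10, G 2, E 7, C 6, F 3.
At 29 seats: H 10, G 2, E 8, C 6, F 3.
No state's allocation decreased.

none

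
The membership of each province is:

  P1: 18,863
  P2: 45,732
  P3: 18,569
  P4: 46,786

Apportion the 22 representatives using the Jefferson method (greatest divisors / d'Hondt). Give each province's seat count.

Standard divisor 129950/22 ≈ 5906.818; standard quotas: P1 3.193, P2 7.742, P3 3.144, P4 7.921.
Rounding down gives 3, 7, 3, 7 = 20 seats, so the divisor must be adjusted.
With modified divisor 5500: modified quotas P1 3.430, P2 8.315, P3 3.376, P4 8.507.
Rounding down: P1 3, P2 8, P3 3, P4 8 (total 22).

P1: 3, P2: 8, P3: 3, P4: 8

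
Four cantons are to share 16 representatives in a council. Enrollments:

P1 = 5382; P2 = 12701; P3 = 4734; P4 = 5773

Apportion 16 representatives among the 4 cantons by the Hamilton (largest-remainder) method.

The standard divisor is 28590/16 ≈ 1786.875.
Standard quotas: P1 3.0120, P2 7.1079, P3 2.6493, P4 3.2308.
Lower quotas: P1 3, P2 7, P3 2, P4 3 (sum 15, leaving 1 seat).
Remainders in descending order: P3 0.6493, P4 0.2308, P2 0.1079, P1 0.0120.
The surplus seat goes to P3.

P1 3, P2 7, P3 3, P4 3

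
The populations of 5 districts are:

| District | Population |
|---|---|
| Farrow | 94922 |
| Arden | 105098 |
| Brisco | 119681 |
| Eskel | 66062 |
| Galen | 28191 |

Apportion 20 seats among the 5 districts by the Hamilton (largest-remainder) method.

Standard divisor: 413954 ÷ 20 ≈ 20697.7.
Standard quotas: Farrow 4.5861, Arden 5.0778, Brisco 5.7823, Eskel 3.1918, Galen 1.3620.
Lower quotas: Farrow 4, Arden 5, Brisco 5, Eskel 3, Galen 1 (sum 18, leaving 2 seats).
Remainders in descending order: Brisco 0.7823, Farrow 0.5861, Galen 0.3620, Eskel 0.1918, Arden 0.0778.
Largest remainders: Brisco, Farrow receive the extra seats.

Farrow: 5; Arden: 5; Brisco: 6; Eskel: 3; Galen: 1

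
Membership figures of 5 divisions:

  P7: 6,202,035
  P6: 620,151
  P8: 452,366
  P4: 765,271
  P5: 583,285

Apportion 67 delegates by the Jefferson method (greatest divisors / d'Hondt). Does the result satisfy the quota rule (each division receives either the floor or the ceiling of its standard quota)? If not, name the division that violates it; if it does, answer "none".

P7

Standard quotas: P7 48.189, P6 4.818, P8 3.515, P4 5.946, P5 4.532.
Jefferson allocation: P7 50, P6 4, P8 3, P4 6, P5 4.
P7 has quota 48.189 (lower 48, upper 49) but receives 50 — outside the quota interval.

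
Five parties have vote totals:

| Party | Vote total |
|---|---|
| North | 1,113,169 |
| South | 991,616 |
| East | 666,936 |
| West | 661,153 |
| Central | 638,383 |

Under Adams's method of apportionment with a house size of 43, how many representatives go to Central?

Standard divisor 4071257/43 ≈ 94680.395; standard quotas: North 11.757, South 10.473, East 7.044, West 6.983, Central 6.743.
Rounding up gives 12, 11, 8, 7, 7 = 45 seats, so the divisor must be adjusted.
With modified divisor 100200: modified quotas North 11.109, South 9.896, East 6.656, West 6.598, Central 6.371.
Rounding up: North 12, South 10, East 7, West 7, Central 7 (total 43).
Central receives 7.

7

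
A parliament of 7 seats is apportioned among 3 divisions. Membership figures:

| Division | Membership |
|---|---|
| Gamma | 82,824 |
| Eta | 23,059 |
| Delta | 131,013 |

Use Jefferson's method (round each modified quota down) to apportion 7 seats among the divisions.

Gamma=3, Eta=0, Delta=4

Standard divisor 236896/7 ≈ 33842.286; standard quotas: Gamma 2.447, Eta 0.681, Delta 3.871.
Rounding down gives 2, 0, 3 = 5 seats, so the divisor must be adjusted.
With modified divisor 26900: modified quotas Gamma 3.079, Eta 0.857, Delta 4.870.
Rounding down: Gamma 3, Eta 0, Delta 4 (total 7).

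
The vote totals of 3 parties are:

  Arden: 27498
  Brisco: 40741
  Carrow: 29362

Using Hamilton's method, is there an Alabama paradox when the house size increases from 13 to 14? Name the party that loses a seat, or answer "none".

At 13 seats: Arden 4, Brisco 5, Carrow 4.
At 14 seats: Arden 4, Brisco 6, Carrow 4.
No party's allocation decreased.

none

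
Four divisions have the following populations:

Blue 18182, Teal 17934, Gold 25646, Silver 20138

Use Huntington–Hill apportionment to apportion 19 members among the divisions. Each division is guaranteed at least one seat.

With divisor 4284: modified quotas Blue 4.244, Teal 4.186, Gold 5.986, Silver 4.701.
Geometric-mean thresholds: Blue √(4·5)=4.472, Teal √(4·5)=4.472, Gold √(5·6)=5.477, Silver √(4·5)=4.472.
Each quota rounded against its threshold gives Blue 4, Teal 4, Gold 6, Silver 5 (total 19).

Blue 4, Teal 4, Gold 6, Silver 5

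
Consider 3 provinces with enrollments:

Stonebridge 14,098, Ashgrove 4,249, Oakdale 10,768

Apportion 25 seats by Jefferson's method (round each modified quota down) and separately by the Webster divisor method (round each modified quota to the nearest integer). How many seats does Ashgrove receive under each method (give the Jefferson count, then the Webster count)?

3 and 4

Jefferson: Stonebridge 13, Ashgrove 3, Oakdale 9.
Webster: Stonebridge 12, Ashgrove 4, Oakdale 9.
Ashgrove gets 3 under Jefferson and 4 under Webster.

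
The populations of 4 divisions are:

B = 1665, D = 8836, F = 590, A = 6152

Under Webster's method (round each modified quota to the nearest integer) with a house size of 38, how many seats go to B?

Standard divisor 17243/38 ≈ 453.763; standard quotas: B 3.669, D 19.473, F 1.300, A 13.558.
Rounding to the nearest integer gives B 4, D 19, F 1, A 14 — total 38, matching the house size, so no adjustment is needed.
B receives 4.

4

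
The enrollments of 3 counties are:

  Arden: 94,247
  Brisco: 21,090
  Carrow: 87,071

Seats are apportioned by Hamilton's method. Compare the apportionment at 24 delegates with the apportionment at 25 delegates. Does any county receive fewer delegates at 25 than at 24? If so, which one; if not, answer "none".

Brisco

At 24 seats: Arden 11, Brisco 3, Carrow 10.
At 25 seats: Arden 12, Brisco 2, Carrow 11.
Brisco drops from 3 to 2.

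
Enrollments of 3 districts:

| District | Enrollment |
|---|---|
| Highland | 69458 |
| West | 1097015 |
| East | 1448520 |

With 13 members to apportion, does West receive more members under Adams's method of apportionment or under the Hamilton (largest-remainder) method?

Adams: Highland 1, West 5, East 7.
Hamilton: Highland 0, West 6, East 7.
West gets 5 under Adams and 6 under Hamilton.

Hamilton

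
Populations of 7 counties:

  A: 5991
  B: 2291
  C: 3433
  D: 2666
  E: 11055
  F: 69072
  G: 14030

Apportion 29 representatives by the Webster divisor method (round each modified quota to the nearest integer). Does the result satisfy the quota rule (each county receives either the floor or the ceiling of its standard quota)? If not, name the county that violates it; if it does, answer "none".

Standard quotas: A 1.601, B 0.612, C 0.917, D 0.712, E 2.954, F 18.455, G 3.749.
Webster allocation: A 2, B 1, C 1, D 1, E 3, F 17, G 4.
F has quota 18.455 (lower 18, upper 19) but receives 17 — outside the quota interval.

F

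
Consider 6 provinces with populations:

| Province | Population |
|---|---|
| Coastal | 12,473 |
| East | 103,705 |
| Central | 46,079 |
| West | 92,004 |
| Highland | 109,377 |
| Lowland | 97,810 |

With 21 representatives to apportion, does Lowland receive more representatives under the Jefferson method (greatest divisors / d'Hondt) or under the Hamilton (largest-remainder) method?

Jefferson: Coastal 0, East 5, Central 2, West 4, Highland 5, Lowland 5.
Hamilton: Coastal 1, East 5, Central 2, West 4, Highland 5, Lowland 4.
Lowland gets 5 under Jefferson and 4 under Hamilton.

Jefferson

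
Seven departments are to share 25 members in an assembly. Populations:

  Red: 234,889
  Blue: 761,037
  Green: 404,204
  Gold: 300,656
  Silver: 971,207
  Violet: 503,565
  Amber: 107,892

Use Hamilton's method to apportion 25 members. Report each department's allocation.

Total 3283450; standard divisor 3283450/25 = 131338.
Standard quotas: Red 1.7884, Blue 5.7945, Green 3.0776, Gold 2.2892, Silver 7.3947, Violet 3.8341, Amber 0.8215.
Lower quotas: Red 1, Blue 5, Green 3, Gold 2, Silver 7, Violet 3, Amber 0 (sum 21, leaving 4 seats).
Remainders in descending order: Violet 0.8341, Amber 0.8215, Blue 0.7945, Red 0.7884, Silver 0.3947, Gold 0.2892, Green 0.0776.
The surplus seats go to Violet, Amber, Blue, Red.

Red=2, Blue=6, Green=3, Gold=2, Silver=7, Violet=4, Amber=1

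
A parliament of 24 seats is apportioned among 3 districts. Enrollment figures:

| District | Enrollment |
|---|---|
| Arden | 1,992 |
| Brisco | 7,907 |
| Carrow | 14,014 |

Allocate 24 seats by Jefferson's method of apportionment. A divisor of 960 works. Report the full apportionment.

With modified divisor 960: modified quotas Arden 2.075, Brisco 8.236, Carrow 14.598.
Rounding down: Arden 2, Brisco 8, Carrow 14 (total 24).

Arden: 2, Brisco: 8, Carrow: 14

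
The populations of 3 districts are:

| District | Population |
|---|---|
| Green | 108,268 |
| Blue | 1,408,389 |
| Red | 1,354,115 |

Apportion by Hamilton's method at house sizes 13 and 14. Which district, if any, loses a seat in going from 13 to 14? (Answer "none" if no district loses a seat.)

Green

At 13 seats: Green 1, Blue 6, Red 6.
At 14 seats: Green 0, Blue 7, Red 7.
Green drops from 1 to 0.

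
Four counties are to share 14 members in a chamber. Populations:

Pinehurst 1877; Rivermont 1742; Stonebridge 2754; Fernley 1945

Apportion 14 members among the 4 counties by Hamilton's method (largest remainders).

Standard divisor: 8318 ÷ 14 ≈ 594.143.
Standard quotas: Pinehurst 3.159, Rivermont 2.932, Stonebridge 4.635, Fernley 3.274.
Lower quotas: Pinehurst 3, Rivermont 2, Stonebridge 4, Fernley 3 (sum 12, leaving 2 seats).
Remainders in descending order: Rivermont 0.932, Stonebridge 0.635, Fernley 0.274, Pinehurst 0.159.
Largest remainders: Rivermont, Stonebridge receive the extra seats.

Pinehurst 3; Rivermont 3; Stonebridge 5; Fernley 3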